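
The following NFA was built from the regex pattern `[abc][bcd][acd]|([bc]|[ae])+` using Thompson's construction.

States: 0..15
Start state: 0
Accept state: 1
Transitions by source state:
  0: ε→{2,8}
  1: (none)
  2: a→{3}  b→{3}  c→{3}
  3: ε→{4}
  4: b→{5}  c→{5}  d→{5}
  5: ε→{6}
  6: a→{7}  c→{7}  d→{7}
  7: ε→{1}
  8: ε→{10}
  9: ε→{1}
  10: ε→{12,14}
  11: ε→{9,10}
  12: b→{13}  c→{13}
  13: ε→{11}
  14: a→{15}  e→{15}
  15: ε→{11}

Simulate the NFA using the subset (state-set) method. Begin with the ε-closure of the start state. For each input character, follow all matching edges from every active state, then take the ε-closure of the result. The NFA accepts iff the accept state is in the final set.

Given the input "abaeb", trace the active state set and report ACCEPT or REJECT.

Answer: ACCEPT

Steps:
initial (ε-close {0}): {0,2,8,10,12,14}
'a' @ 1: {1,3,4,9,10,11,12,14,15}  ✓accept
'b' @ 2: {1,5,6,9,10,11,12,13,14}  ✓accept
'a' @ 3: {1,7,9,10,11,12,14,15}  ✓accept
'e' @ 4: {1,9,10,11,12,14,15}  ✓accept
'b' @ 5: {1,9,10,11,12,13,14}  ✓accept
final: {1,9,10,11,12,13,14}; accept 1 in set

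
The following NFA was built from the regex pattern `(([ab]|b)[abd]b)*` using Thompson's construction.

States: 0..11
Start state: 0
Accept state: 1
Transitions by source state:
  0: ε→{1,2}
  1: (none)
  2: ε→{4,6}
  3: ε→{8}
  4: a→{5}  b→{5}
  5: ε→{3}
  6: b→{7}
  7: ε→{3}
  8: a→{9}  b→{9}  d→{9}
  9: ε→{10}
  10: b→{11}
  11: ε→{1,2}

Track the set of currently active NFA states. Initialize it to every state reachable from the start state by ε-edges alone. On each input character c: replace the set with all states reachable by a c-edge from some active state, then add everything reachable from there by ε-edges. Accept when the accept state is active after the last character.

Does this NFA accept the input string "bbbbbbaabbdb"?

initial (ε-close {0}): {0,1,2,4,6}
'b' @ 1: {3,5,7,8}
'b' @ 2: {9,10}
'b' @ 3: {1,2,4,6,11}  (accept∈set)
'b' @ 4: {3,5,7,8}
'b' @ 5: {9,10}
'b' @ 6: {1,2,4,6,11}  (accept∈set)
'a' @ 7: {3,5,8}
'a' @ 8: {9,10}
'b' @ 9: {1,2,4,6,11}  (accept∈set)
'b' @ 10: {3,5,7,8}
'd' @ 11: {9,10}
'b' @ 12: {1,2,4,6,11}  (accept∈set)
final: {1,2,4,6,11}; accept 1 in set

Answer: ACCEPT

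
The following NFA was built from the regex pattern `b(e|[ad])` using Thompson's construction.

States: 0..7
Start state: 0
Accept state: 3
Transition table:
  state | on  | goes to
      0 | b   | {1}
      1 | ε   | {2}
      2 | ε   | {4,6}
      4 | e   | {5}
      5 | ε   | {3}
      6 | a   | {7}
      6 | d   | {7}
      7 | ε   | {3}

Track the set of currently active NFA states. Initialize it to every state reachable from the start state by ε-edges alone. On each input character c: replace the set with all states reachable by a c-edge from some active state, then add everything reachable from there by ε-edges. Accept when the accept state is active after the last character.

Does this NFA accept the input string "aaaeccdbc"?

Answer: REJECT

Derivation:
S₀ = ε-closure({0}) = {0}
'a' @ 1: {}  — dead — no transitions
rest 'aaeccdbc' ignored (set empty)
after full input: {}  (accept=3 not in)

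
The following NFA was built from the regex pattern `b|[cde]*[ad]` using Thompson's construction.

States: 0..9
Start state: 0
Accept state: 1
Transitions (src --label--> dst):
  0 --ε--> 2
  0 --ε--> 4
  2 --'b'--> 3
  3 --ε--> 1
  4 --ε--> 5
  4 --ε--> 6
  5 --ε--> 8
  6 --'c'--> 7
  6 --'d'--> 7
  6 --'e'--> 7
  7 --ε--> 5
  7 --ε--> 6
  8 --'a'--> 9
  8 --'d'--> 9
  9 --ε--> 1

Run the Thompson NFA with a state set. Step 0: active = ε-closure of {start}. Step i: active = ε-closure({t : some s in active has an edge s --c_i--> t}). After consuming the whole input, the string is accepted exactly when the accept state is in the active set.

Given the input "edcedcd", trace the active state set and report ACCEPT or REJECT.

Answer: ACCEPT

Derivation:
S₀ = ε-closure({0}) = {0,2,4,5,6,8}
'e' @ 1: {5,6,7,8}
'd' @ 2: {1,5,6,7,8,9}  ✓accept
'c' @ 3: {5,6,7,8}
'e' @ 4: {5,6,7,8}
'd' @ 5: {1,5,6,7,8,9}  ✓accept
'c' @ 6: {5,6,7,8}
'd' @ 7: {1,5,6,7,8,9}  ✓accept
final: {1,5,6,7,8,9}; accept 1 in set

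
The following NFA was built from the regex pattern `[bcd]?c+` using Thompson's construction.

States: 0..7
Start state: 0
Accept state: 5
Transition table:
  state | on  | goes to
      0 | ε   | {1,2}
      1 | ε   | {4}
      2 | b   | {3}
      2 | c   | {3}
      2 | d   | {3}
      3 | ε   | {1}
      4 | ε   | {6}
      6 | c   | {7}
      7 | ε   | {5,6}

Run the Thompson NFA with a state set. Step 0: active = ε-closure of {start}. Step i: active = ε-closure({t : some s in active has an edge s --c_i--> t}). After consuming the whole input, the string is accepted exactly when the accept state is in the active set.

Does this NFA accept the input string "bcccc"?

initial (ε-close {0}): {0,1,2,4,6}
'b' @ 1: {1,3,4,6}
'c' @ 2: {5,6,7}  [accepting]
'c' @ 3: {5,6,7}  [accepting]
'c' @ 4: {5,6,7}  [accepting]
'c' @ 5: {5,6,7}  [accepting]
after full input: {5,6,7}  (accept=5 in)

Answer: ACCEPT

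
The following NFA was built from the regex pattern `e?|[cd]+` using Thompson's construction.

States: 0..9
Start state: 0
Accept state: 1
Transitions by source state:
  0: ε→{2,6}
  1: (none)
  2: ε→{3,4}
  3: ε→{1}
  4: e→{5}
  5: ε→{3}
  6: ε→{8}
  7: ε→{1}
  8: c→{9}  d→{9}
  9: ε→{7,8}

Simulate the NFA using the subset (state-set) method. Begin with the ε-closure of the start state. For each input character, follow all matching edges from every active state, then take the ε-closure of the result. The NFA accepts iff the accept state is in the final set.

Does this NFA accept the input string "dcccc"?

Answer: ACCEPT

Trace:
start: ε-closure({0}) = {0,1,2,3,4,6,8}
'd' @ 1: {1,7,8,9}  (accept∈set)
'c' @ 2: {1,7,8,9}  (accept∈set)
'c' @ 3: {1,7,8,9}  (accept∈set)
'c' @ 4: {1,7,8,9}  (accept∈set)
'c' @ 5: {1,7,8,9}  (accept∈set)
final: {1,7,8,9}; accept 1 in set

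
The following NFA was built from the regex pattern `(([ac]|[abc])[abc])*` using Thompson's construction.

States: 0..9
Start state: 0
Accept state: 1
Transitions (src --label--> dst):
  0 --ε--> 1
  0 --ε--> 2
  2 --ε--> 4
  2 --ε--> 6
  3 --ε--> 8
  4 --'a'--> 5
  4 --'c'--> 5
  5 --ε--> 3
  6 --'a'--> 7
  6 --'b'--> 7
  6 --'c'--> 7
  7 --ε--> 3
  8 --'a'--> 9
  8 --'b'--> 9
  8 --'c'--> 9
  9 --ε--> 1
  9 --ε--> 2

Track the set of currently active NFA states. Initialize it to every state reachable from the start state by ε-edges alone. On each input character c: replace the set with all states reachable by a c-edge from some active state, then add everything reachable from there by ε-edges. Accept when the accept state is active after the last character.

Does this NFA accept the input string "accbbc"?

S₀ = ε-closure({0}) = {0,1,2,4,6}
'a' @ 1: {3,5,7,8}
'c' @ 2: {1,2,4,6,9}  [accepting]
'c' @ 3: {3,5,7,8}
'b' @ 4: {1,2,4,6,9}  [accepting]
'b' @ 5: {3,7,8}
'c' @ 6: {1,2,4,6,9}  [accepting]
after full input: {1,2,4,6,9}  (accept=1 in)

Answer: ACCEPT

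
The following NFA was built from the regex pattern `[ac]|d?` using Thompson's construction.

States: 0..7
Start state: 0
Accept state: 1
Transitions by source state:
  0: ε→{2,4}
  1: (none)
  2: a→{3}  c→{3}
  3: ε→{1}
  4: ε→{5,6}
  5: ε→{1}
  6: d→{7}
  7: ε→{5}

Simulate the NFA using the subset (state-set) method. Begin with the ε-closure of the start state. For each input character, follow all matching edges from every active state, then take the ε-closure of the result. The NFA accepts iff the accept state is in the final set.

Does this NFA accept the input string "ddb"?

Answer: REJECT

Derivation:
initial (ε-close {0}): {0,1,2,4,5,6}
'd' @ 1: {1,5,7}  (accept∈set)
'd' @ 2: {}  — dead — no transitions
rest 'b' ignored (set empty)
after full input: {}  (accept=1 not in)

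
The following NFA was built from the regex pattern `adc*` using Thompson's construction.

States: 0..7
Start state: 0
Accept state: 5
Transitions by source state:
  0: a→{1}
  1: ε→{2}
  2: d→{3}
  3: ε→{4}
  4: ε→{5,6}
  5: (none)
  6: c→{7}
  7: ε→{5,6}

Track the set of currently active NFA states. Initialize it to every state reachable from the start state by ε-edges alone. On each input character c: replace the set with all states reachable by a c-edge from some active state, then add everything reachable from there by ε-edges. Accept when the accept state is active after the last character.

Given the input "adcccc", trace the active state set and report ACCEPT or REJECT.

Answer: ACCEPT

Trace:
initial (ε-close {0}): {0}
'a' @ 1: {1,2}
'd' @ 2: {3,4,5,6}  ✓accept
'c' @ 3: {5,6,7}  ✓accept
'c' @ 4: {5,6,7}  ✓accept
'c' @ 5: {5,6,7}  ✓accept
'c' @ 6: {5,6,7}  ✓accept
final: {5,6,7}; accept 5 in set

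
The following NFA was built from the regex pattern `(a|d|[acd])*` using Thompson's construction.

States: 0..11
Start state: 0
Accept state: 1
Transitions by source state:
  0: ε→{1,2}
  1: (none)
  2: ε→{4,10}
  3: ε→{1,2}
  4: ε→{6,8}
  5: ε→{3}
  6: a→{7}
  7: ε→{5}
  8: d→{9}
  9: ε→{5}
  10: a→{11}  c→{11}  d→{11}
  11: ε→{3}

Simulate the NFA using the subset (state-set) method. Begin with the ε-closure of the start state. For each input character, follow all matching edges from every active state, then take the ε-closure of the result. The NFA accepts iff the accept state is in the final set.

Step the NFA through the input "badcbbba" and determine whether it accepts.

start: ε-closure({0}) = {0,1,2,4,6,8,10}
'b' @ 1: {}  — no active states
rest 'adcbbba' ignored (set empty)
final: {}; accept 1 not in set

Answer: REJECT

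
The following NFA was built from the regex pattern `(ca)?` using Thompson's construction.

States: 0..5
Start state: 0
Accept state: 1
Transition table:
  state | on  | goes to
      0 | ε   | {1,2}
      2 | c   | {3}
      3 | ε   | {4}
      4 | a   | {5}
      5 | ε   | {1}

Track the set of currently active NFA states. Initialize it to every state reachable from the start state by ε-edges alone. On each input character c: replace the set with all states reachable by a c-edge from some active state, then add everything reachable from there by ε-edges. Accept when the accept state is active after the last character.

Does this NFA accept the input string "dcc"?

S₀ = ε-closure({0}) = {0,1,2}
'd' @ 1: {}  — no active states
rest 'cc' ignored (set empty)
end set {} — state 1 not in

Answer: REJECT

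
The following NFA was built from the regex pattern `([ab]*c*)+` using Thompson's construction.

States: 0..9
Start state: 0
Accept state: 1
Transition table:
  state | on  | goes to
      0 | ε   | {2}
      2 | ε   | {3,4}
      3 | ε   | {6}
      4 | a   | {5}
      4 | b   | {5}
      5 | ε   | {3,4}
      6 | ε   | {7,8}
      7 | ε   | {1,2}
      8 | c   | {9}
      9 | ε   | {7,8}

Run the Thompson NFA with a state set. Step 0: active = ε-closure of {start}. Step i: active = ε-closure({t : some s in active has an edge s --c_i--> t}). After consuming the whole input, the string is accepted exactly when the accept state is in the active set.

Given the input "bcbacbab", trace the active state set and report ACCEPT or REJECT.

Answer: ACCEPT

Trace:
start: ε-closure({0}) = {0,1,2,3,4,6,7,8}
'b' @ 1: {1,2,3,4,5,6,7,8}  [accepting]
'c' @ 2: {1,2,3,4,6,7,8,9}  [accepting]
'b' @ 3: {1,2,3,4,5,6,7,8}  [accepting]
'a' @ 4: {1,2,3,4,5,6,7,8}  [accepting]
'c' @ 5: {1,2,3,4,6,7,8,9}  [accepting]
'b' @ 6: {1,2,3,4,5,6,7,8}  [accepting]
'a' @ 7: {1,2,3,4,5,6,7,8}  [accepting]
'b' @ 8: {1,2,3,4,5,6,7,8}  [accepting]
after full input: {1,2,3,4,5,6,7,8}  (accept=1 in)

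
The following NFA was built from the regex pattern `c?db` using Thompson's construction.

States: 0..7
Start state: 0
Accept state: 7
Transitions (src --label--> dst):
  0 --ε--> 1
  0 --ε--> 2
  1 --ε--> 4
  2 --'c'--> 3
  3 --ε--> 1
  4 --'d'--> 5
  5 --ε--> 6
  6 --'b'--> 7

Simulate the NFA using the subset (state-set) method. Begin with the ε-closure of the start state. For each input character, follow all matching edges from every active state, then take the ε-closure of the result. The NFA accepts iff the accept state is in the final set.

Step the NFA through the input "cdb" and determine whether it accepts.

Answer: ACCEPT

Steps:
start: ε-closure({0}) = {0,1,2,4}
'c' @ 1: {1,3,4}
'd' @ 2: {5,6}
'b' @ 3: {7}  [accepting]
final: {7}; accept 7 in set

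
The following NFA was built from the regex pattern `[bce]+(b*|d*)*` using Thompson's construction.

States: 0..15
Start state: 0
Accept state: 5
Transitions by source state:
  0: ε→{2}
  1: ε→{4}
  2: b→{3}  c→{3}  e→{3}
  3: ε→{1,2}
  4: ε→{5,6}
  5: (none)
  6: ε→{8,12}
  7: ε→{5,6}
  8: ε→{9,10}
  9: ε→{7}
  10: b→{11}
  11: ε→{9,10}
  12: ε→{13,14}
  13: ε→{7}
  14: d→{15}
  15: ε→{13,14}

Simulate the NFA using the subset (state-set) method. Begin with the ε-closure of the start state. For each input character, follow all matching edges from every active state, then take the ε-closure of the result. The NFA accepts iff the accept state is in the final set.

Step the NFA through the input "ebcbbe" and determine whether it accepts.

Answer: ACCEPT

Trace:
initial (ε-close {0}): {0,2}
'e' @ 1: {1,2,3,4,5,6,7,8,9,10,12,13,14}  ✓accept
'b' @ 2: {1,2,3,4,5,6,7,8,9,10,11,12,13,14}  ✓accept
'c' @ 3: {1,2,3,4,5,6,7,8,9,10,12,13,14}  ✓accept
'b' @ 4: {1,2,3,4,5,6,7,8,9,10,11,12,13,14}  ✓accept
'b' @ 5: {1,2,3,4,5,6,7,8,9,10,11,12,13,14}  ✓accept
'e' @ 6: {1,2,3,4,5,6,7,8,9,10,12,13,14}  ✓accept
after full input: {1,2,3,4,5,6,7,8,9,10,12,13,14}  (accept=5 in)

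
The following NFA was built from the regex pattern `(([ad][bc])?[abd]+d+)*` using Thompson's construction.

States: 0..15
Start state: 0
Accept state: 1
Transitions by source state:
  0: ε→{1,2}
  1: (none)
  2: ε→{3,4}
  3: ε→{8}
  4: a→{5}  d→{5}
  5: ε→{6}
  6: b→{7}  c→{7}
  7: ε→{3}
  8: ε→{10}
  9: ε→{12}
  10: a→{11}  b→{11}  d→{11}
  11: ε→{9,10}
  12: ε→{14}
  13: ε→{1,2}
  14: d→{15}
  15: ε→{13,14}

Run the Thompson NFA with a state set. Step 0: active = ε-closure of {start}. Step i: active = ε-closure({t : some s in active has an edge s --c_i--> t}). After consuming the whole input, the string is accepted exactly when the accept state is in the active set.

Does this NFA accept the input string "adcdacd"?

Answer: REJECT

Steps:
S₀ = ε-closure({0}) = {0,1,2,3,4,8,10}
'a' @ 1: {5,6,9,10,11,12,14}
'd' @ 2: {1,2,3,4,8,9,10,11,12,13,14,15}  ✓accept
'c' @ 3: {}  — no active states
rest 'dacd' ignored (set empty)
end set {} — state 1 not in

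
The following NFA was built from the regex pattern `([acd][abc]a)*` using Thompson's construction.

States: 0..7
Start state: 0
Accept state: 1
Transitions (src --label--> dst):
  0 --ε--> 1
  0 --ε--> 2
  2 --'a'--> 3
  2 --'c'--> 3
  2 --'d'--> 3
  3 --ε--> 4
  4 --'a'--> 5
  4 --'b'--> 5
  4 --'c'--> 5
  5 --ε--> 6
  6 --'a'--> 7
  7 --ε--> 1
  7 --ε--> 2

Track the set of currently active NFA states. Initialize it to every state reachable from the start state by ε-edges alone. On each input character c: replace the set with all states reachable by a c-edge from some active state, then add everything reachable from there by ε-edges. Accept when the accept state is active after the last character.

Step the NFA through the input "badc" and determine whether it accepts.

Answer: REJECT

Trace:
start: ε-closure({0}) = {0,1,2}
'b' @ 1: {}  — dead — no transitions
rest 'adc' ignored (set empty)
after full input: {}  (accept=1 not in)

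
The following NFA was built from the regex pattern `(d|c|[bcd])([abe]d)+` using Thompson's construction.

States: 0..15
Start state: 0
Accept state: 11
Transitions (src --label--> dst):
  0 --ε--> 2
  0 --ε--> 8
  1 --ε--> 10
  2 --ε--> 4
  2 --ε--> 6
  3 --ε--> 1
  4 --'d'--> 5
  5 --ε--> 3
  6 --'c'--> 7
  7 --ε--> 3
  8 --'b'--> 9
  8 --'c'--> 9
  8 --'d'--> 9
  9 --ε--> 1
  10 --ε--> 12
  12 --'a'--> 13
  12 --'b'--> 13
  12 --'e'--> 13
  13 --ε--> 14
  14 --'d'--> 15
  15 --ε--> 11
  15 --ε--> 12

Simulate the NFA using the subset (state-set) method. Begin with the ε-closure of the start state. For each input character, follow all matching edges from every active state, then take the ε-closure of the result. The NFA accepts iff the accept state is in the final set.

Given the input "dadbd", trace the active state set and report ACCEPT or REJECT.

S₀ = ε-closure({0}) = {0,2,4,6,8}
'd' @ 1: {1,3,5,9,10,12}
'a' @ 2: {13,14}
'd' @ 3: {11,12,15}  ✓accept
'b' @ 4: {13,14}
'd' @ 5: {11,12,15}  ✓accept
end set {11,12,15} — state 11 in

Answer: ACCEPT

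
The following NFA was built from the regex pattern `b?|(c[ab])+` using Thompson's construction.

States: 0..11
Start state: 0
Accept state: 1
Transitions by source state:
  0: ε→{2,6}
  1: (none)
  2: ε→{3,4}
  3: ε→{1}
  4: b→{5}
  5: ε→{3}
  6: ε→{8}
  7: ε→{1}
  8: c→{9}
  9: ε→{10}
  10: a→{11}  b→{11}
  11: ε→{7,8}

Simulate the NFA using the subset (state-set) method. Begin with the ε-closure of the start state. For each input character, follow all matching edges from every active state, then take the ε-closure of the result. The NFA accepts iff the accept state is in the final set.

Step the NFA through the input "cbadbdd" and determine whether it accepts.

Answer: REJECT

Steps:
start: ε-closure({0}) = {0,1,2,3,4,6,8}
'c' @ 1: {9,10}
'b' @ 2: {1,7,8,11}  [accepting]
'a' @ 3: {}  — state set empty
rest 'dbdd' ignored (set empty)
end set {} — state 1 not in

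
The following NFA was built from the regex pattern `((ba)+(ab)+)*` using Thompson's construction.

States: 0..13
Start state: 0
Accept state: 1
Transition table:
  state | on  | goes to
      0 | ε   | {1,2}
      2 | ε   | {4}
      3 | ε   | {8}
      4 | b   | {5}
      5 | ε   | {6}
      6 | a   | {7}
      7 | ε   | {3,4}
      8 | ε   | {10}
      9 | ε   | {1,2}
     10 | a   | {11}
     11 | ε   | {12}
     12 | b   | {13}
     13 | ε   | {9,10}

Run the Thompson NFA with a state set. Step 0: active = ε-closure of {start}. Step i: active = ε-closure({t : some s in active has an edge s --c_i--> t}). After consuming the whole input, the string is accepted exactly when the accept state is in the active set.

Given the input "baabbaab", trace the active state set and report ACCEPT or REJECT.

initial (ε-close {0}): {0,1,2,4}
'b' @ 1: {5,6}
'a' @ 2: {3,4,7,8,10}
'a' @ 3: {11,12}
'b' @ 4: {1,2,4,9,10,13}  (accept∈set)
'b' @ 5: {5,6}
'a' @ 6: {3,4,7,8,10}
'a' @ 7: {11,12}
'b' @ 8: {1,2,4,9,10,13}  (accept∈set)
final: {1,2,4,9,10,13}; accept 1 in set

Answer: ACCEPT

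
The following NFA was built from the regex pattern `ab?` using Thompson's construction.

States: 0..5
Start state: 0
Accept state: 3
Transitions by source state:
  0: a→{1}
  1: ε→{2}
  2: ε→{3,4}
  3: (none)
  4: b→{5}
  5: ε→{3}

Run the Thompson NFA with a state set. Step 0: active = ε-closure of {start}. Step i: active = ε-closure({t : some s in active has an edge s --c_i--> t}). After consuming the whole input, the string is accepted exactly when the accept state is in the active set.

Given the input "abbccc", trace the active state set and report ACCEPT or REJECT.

initial (ε-close {0}): {0}
'a' @ 1: {1,2,3,4}  [accepting]
'b' @ 2: {3,5}  [accepting]
'b' @ 3: {}  — no active states
rest 'ccc' ignored (set empty)
final: {}; accept 3 not in set

Answer: REJECT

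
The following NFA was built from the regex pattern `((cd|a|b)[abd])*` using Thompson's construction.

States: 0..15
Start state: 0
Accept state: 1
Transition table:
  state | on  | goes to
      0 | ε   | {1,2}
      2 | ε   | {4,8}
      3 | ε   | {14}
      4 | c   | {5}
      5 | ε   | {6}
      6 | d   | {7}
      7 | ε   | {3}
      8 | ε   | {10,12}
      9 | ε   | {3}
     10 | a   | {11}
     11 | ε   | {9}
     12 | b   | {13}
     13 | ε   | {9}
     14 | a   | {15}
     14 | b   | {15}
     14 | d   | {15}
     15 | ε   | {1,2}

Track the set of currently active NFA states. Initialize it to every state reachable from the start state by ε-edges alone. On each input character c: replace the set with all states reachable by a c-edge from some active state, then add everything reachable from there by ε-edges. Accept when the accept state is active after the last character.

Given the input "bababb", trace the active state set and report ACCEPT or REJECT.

Answer: ACCEPT

Derivation:
S₀ = ε-closure({0}) = {0,1,2,4,8,10,12}
'b' @ 1: {3,9,13,14}
'a' @ 2: {1,2,4,8,10,12,15}  ✓accept
'b' @ 3: {3,9,13,14}
'a' @ 4: {1,2,4,8,10,12,15}  ✓accept
'b' @ 5: {3,9,13,14}
'b' @ 6: {1,2,4,8,10,12,15}  ✓accept
final: {1,2,4,8,10,12,15}; accept 1 in set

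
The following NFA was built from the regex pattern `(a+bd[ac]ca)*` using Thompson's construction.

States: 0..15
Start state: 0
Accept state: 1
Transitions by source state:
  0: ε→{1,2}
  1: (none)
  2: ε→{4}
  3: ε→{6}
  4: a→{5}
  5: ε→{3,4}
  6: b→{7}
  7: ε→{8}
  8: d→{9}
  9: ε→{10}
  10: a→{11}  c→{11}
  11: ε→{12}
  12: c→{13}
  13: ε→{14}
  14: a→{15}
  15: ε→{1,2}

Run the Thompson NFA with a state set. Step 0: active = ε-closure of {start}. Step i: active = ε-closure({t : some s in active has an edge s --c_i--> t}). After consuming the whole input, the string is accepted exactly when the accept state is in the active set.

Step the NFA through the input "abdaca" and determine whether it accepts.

Answer: ACCEPT

Trace:
start: ε-closure({0}) = {0,1,2,4}
'a' @ 1: {3,4,5,6}
'b' @ 2: {7,8}
'd' @ 3: {9,10}
'a' @ 4: {11,12}
'c' @ 5: {13,14}
'a' @ 6: {1,2,4,15}  ✓accept
end set {1,2,4,15} — state 1 in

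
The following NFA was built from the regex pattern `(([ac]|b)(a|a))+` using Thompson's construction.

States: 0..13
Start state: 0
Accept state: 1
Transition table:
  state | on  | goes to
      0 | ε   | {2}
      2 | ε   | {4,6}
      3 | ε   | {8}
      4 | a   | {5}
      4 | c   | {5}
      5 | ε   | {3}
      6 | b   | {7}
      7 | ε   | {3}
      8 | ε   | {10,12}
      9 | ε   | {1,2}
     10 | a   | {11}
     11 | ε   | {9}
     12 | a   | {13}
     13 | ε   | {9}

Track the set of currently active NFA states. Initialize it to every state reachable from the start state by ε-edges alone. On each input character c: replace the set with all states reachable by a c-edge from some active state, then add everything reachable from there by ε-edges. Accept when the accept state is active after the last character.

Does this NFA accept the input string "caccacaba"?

Answer: REJECT

Steps:
initial (ε-close {0}): {0,2,4,6}
'c' @ 1: {3,5,8,10,12}
'a' @ 2: {1,2,4,6,9,11,13}  ✓accept
'c' @ 3: {3,5,8,10,12}
'c' @ 4: {}  — dead — no transitions
rest 'acaba' ignored (set empty)
final: {}; accept 1 not in set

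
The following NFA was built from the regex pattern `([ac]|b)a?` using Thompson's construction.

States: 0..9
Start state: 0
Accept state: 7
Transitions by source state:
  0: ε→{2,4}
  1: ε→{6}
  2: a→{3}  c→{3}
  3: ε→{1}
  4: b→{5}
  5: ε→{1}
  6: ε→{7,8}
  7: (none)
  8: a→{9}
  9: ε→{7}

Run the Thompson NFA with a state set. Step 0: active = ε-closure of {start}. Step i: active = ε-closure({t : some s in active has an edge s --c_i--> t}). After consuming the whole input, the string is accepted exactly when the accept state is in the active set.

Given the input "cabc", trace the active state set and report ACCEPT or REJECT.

Answer: REJECT

Derivation:
start: ε-closure({0}) = {0,2,4}
'c' @ 1: {1,3,6,7,8}  ✓accept
'a' @ 2: {7,9}  ✓accept
'b' @ 3: {}  — dead — no transitions
rest 'c' ignored (set empty)
final: {}; accept 7 not in set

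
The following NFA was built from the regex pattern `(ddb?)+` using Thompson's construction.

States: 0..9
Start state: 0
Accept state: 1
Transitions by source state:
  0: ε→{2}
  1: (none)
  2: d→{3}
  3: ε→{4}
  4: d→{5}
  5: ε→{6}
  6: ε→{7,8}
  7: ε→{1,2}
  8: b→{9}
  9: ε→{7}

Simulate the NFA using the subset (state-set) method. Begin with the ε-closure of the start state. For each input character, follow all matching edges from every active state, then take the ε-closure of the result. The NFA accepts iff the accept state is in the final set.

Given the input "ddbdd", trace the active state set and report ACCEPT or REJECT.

Answer: ACCEPT

Derivation:
initial (ε-close {0}): {0,2}
'd' @ 1: {3,4}
'd' @ 2: {1,2,5,6,7,8}  (accept∈set)
'b' @ 3: {1,2,7,9}  (accept∈set)
'd' @ 4: {3,4}
'd' @ 5: {1,2,5,6,7,8}  (accept∈set)
end set {1,2,5,6,7,8} — state 1 in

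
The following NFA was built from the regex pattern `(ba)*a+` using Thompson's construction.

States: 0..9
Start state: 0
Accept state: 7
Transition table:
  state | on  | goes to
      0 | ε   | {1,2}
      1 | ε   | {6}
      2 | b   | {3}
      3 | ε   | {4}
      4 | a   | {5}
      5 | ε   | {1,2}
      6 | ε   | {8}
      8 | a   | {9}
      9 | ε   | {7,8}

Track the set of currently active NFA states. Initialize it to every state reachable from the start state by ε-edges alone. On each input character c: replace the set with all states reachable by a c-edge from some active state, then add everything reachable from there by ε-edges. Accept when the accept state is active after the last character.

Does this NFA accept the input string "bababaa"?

Answer: ACCEPT

Derivation:
S₀ = ε-closure({0}) = {0,1,2,6,8}
'b' @ 1: {3,4}
'a' @ 2: {1,2,5,6,8}
'b' @ 3: {3,4}
'a' @ 4: {1,2,5,6,8}
'b' @ 5: {3,4}
'a' @ 6: {1,2,5,6,8}
'a' @ 7: {7,8,9}  (accept∈set)
end set {7,8,9} — state 7 in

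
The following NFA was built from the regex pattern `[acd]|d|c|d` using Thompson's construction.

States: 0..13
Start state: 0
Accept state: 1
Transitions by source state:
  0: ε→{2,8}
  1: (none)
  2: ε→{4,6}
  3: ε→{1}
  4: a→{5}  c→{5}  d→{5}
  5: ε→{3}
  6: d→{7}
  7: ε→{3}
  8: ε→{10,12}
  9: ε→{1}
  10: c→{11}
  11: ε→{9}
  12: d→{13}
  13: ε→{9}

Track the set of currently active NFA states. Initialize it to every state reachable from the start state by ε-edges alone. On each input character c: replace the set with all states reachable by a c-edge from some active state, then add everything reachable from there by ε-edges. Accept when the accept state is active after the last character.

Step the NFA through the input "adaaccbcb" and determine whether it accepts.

start: ε-closure({0}) = {0,2,4,6,8,10,12}
'a' @ 1: {1,3,5}  ✓accept
'd' @ 2: {}  — dead — no transitions
rest 'aaccbcb' ignored (set empty)
end set {} — state 1 not in

Answer: REJECT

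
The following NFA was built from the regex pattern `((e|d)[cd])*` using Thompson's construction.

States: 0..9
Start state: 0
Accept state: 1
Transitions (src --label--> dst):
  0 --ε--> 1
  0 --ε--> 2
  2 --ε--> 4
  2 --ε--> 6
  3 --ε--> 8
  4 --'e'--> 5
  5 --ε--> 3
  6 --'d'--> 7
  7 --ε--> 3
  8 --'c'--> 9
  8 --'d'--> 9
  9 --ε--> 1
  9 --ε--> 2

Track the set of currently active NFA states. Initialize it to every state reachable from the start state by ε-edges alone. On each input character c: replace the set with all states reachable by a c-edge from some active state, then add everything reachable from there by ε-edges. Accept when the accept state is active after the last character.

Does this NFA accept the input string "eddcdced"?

initial (ε-close {0}): {0,1,2,4,6}
'e' @ 1: {3,5,8}
'd' @ 2: {1,2,4,6,9}  ✓accept
'd' @ 3: {3,7,8}
'c' @ 4: {1,2,4,6,9}  ✓accept
'd' @ 5: {3,7,8}
'c' @ 6: {1,2,4,6,9}  ✓accept
'e' @ 7: {3,5,8}
'd' @ 8: {1,2,4,6,9}  ✓accept
final: {1,2,4,6,9}; accept 1 in set

Answer: ACCEPT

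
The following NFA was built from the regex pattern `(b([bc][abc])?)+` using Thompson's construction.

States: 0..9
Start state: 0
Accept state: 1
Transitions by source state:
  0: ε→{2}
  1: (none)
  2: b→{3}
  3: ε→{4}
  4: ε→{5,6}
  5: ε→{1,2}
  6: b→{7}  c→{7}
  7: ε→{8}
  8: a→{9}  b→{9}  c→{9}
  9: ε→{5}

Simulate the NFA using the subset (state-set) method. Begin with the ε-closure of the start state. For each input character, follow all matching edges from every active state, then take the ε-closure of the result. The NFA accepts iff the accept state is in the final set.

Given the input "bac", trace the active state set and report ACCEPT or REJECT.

Answer: REJECT

Derivation:
initial (ε-close {0}): {0,2}
'b' @ 1: {1,2,3,4,5,6}  ✓accept
'a' @ 2: {}  — state set empty
rest 'c' ignored (set empty)
end set {} — state 1 not in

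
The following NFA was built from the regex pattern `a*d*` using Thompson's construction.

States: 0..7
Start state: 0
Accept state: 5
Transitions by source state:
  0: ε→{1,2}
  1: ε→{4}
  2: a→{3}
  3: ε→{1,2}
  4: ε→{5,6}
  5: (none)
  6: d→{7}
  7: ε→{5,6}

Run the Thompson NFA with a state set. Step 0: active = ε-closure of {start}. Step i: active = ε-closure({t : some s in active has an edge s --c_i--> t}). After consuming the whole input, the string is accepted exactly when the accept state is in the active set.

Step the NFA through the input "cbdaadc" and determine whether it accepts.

Answer: REJECT

Derivation:
start: ε-closure({0}) = {0,1,2,4,5,6}
'c' @ 1: {}  — no active states
rest 'bdaadc' ignored (set empty)
end set {} — state 5 not in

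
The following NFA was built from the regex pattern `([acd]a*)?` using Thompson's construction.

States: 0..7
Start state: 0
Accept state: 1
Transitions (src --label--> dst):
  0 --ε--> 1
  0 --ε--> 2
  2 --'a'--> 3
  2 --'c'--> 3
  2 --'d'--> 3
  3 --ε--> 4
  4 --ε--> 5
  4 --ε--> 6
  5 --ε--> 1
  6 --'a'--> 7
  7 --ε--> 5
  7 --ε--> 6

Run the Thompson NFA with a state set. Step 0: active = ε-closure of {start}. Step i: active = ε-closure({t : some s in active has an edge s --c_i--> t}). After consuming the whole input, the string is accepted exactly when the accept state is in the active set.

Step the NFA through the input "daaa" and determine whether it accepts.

initial (ε-close {0}): {0,1,2}
'd' @ 1: {1,3,4,5,6}  ✓accept
'a' @ 2: {1,5,6,7}  ✓accept
'a' @ 3: {1,5,6,7}  ✓accept
'a' @ 4: {1,5,6,7}  ✓accept
after full input: {1,5,6,7}  (accept=1 in)

Answer: ACCEPT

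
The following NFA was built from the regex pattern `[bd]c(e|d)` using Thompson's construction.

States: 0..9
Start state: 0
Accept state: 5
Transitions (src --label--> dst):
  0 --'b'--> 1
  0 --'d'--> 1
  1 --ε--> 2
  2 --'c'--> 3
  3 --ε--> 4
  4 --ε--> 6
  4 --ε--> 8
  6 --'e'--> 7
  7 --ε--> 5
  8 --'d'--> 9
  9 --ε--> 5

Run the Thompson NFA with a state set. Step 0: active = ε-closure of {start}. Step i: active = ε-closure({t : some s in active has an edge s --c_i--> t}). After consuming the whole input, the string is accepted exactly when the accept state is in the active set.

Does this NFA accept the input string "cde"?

Answer: REJECT

Steps:
start: ε-closure({0}) = {0}
'c' @ 1: {}  — no active states
rest 'de' ignored (set empty)
after full input: {}  (accept=5 not in)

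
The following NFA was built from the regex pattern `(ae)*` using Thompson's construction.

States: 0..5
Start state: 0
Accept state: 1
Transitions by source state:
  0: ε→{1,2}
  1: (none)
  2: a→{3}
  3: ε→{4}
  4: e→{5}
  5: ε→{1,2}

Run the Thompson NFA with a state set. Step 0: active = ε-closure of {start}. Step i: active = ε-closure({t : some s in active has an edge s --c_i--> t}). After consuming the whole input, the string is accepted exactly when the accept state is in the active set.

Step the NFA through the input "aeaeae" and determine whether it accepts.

Answer: ACCEPT

Derivation:
initial (ε-close {0}): {0,1,2}
'a' @ 1: {3,4}
'e' @ 2: {1,2,5}  ✓accept
'a' @ 3: {3,4}
'e' @ 4: {1,2,5}  ✓accept
'a' @ 5: {3,4}
'e' @ 6: {1,2,5}  ✓accept
after full input: {1,2,5}  (accept=1 in)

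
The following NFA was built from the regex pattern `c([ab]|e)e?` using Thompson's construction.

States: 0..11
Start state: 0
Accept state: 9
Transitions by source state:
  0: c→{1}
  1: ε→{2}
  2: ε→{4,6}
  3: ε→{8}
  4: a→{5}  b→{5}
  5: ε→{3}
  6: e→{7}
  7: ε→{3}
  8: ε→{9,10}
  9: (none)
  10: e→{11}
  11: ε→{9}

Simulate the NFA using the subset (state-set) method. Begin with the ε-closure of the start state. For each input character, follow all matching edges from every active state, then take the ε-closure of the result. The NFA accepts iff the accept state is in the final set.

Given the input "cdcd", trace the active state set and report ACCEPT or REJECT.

start: ε-closure({0}) = {0}
'c' @ 1: {1,2,4,6}
'd' @ 2: {}  — dead — no transitions
rest 'cd' ignored (set empty)
final: {}; accept 9 not in set

Answer: REJECT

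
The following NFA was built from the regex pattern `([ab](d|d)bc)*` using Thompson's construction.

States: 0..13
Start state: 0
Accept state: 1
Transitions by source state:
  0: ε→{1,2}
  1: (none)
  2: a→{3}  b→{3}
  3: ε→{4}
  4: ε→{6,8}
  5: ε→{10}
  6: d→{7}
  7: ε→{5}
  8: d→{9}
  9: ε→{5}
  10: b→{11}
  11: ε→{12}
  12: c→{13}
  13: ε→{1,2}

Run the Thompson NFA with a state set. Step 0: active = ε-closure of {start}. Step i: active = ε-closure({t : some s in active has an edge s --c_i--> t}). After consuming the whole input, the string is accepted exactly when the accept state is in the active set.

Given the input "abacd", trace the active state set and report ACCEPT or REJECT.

Answer: REJECT

Steps:
start: ε-closure({0}) = {0,1,2}
'a' @ 1: {3,4,6,8}
'b' @ 2: {}  — no active states
rest 'acd' ignored (set empty)
end set {} — state 1 not in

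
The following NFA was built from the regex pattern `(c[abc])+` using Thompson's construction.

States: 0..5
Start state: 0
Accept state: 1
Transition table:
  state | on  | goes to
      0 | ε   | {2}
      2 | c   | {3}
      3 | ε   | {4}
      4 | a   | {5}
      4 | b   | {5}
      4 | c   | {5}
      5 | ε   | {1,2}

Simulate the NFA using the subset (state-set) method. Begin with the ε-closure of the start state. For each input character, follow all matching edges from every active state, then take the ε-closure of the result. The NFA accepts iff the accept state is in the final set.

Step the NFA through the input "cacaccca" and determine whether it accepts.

start: ε-closure({0}) = {0,2}
'c' @ 1: {3,4}
'a' @ 2: {1,2,5}  (accept∈set)
'c' @ 3: {3,4}
'a' @ 4: {1,2,5}  (accept∈set)
'c' @ 5: {3,4}
'c' @ 6: {1,2,5}  (accept∈set)
'c' @ 7: {3,4}
'a' @ 8: {1,2,5}  (accept∈set)
final: {1,2,5}; accept 1 in set

Answer: ACCEPT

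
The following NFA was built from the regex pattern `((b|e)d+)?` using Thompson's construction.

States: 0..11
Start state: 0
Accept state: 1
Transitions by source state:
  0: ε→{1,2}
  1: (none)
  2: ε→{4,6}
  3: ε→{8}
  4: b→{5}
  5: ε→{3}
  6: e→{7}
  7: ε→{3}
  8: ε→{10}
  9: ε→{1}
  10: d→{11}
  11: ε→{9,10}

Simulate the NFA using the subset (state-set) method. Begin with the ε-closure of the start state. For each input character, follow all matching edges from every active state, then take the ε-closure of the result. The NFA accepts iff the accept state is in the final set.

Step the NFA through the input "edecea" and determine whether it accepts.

initial (ε-close {0}): {0,1,2,4,6}
'e' @ 1: {3,7,8,10}
'd' @ 2: {1,9,10,11}  [accepting]
'e' @ 3: {}  — no active states
rest 'cea' ignored (set empty)
final: {}; accept 1 not in set

Answer: REJECT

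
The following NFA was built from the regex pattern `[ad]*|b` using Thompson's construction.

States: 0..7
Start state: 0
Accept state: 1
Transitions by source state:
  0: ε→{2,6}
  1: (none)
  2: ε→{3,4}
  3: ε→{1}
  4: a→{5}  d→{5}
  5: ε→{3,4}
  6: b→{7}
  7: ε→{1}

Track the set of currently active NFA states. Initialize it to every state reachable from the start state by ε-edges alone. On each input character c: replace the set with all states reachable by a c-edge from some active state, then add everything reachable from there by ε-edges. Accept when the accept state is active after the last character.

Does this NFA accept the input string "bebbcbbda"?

Answer: REJECT

Steps:
initial (ε-close {0}): {0,1,2,3,4,6}
'b' @ 1: {1,7}  (accept∈set)
'e' @ 2: {}  — no active states
rest 'bbcbbda' ignored (set empty)
end set {} — state 1 not in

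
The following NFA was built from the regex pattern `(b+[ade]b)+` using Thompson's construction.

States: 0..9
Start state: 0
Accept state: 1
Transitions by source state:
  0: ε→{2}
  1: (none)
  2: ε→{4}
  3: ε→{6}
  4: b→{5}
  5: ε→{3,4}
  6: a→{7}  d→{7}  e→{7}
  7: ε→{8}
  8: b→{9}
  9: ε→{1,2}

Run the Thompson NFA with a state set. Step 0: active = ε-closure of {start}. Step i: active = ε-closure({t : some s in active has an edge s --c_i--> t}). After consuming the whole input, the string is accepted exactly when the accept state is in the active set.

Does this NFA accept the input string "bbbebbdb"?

S₀ = ε-closure({0}) = {0,2,4}
'b' @ 1: {3,4,5,6}
'b' @ 2: {3,4,5,6}
'b' @ 3: {3,4,5,6}
'e' @ 4: {7,8}
'b' @ 5: {1,2,4,9}  [accepting]
'b' @ 6: {3,4,5,6}
'd' @ 7: {7,8}
'b' @ 8: {1,2,4,9}  [accepting]
final: {1,2,4,9}; accept 1 in set

Answer: ACCEPT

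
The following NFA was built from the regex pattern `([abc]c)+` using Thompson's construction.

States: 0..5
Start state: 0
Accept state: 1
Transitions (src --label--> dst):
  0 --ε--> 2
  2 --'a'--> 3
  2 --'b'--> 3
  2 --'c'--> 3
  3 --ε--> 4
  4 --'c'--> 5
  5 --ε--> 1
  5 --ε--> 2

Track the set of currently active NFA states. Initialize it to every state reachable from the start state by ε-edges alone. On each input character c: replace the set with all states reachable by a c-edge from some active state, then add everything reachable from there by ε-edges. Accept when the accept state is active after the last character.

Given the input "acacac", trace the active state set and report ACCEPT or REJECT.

S₀ = ε-closure({0}) = {0,2}
'a' @ 1: {3,4}
'c' @ 2: {1,2,5}  (accept∈set)
'a' @ 3: {3,4}
'c' @ 4: {1,2,5}  (accept∈set)
'a' @ 5: {3,4}
'c' @ 6: {1,2,5}  (accept∈set)
final: {1,2,5}; accept 1 in set

Answer: ACCEPT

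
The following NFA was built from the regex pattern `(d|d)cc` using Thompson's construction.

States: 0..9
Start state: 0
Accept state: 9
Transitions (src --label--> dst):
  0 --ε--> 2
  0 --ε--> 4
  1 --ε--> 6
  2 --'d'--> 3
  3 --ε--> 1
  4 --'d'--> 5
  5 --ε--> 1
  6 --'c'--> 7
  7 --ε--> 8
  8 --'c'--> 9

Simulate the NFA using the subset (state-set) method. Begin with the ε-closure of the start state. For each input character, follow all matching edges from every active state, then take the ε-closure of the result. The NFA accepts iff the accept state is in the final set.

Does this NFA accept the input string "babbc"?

Answer: REJECT

Steps:
initial (ε-close {0}): {0,2,4}
'b' @ 1: {}  — state set empty
rest 'abbc' ignored (set empty)
after full input: {}  (accept=9 not in)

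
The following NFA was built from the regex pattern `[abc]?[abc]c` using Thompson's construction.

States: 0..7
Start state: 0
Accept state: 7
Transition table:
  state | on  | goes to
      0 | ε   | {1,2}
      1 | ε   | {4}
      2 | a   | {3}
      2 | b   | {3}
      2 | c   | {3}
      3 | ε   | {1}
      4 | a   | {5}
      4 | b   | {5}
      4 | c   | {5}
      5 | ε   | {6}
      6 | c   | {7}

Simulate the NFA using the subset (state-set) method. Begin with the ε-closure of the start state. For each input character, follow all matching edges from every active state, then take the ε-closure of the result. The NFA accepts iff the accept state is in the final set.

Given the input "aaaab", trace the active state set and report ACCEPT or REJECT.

Answer: REJECT

Trace:
initial (ε-close {0}): {0,1,2,4}
'a' @ 1: {1,3,4,5,6}
'a' @ 2: {5,6}
'a' @ 3: {}  — dead — no transitions
rest 'ab' ignored (set empty)
final: {}; accept 7 not in set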